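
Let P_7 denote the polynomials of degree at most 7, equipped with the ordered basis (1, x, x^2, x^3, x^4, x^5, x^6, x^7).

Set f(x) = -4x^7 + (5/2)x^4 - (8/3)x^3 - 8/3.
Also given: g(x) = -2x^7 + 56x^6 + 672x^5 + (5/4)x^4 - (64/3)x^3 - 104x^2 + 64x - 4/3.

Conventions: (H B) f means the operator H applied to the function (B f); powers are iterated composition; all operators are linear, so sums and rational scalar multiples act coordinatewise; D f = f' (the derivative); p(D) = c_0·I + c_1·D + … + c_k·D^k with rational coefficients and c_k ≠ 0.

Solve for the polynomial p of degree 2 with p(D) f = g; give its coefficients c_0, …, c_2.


p(D) = (1/2)·I − 2·D − 4·D^2, i.e. c_0 = 1/2, c_1 = -2, c_2 = -4

D^0 f = -4x^7 + (5/2)x^4 - (8/3)x^3 - 8/3
D^1 f = -28x^6 + 10x^3 - 8x^2
D^2 f = -168x^5 + 30x^2 - 16x
matching coefficients of g against c_0 f + c_1 Df + … from the top degree down determines the c_i
solution: c_0 = 1/2, c_1 = -2, c_2 = -4


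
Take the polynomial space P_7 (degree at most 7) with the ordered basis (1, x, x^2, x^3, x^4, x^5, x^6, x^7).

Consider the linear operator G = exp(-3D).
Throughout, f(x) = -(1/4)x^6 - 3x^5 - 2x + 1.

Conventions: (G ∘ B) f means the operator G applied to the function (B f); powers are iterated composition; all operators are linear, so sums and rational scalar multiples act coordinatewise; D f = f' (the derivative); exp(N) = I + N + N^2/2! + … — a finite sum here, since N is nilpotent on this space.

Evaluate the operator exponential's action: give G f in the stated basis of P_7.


g(x) = -(1/4)x^6 + (3/2)x^5 + (45/4)x^4 - 135x^3 + (2025/4)x^2 - (1705/2)x + 2215/4

order-1 term: (9/2)x^5 + 45x^4 + 6
order-2 term: -(135/4)x^4 - 270x^3
order-3 term: 135x^3 + 810x^2
order-4 term: -(1215/4)x^2 - 1215x
order-5 term: (729/2)x + 729
order-6 term: -729/4
the series for exp(-3D) f terminates at order 6
exp(-3D) f = -(1/4)x^6 + (3/2)x^5 + (45/4)x^4 - 135x^3 + (2025/4)x^2 - (1705/2)x + 2215/4


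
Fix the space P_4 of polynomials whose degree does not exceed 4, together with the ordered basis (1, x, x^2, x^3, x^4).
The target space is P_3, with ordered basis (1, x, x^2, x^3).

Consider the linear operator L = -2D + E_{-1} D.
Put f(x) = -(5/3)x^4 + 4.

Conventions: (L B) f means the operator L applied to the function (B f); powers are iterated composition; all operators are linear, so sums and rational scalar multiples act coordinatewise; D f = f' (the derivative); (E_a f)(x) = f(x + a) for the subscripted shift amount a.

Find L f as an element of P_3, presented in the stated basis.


g(x) = (20/3)x^3 + 20x^2 - 20x + 20/3

D f = -(20/3)x^3
(-2D) f = (40/3)x^3
D f = -(20/3)x^3
E_{-1} D f = -(20/3)x^3 + 20x^2 - 20x + 20/3
(-2D + E_{-1} D) f = (20/3)x^3 + 20x^2 - 20x + 20/3


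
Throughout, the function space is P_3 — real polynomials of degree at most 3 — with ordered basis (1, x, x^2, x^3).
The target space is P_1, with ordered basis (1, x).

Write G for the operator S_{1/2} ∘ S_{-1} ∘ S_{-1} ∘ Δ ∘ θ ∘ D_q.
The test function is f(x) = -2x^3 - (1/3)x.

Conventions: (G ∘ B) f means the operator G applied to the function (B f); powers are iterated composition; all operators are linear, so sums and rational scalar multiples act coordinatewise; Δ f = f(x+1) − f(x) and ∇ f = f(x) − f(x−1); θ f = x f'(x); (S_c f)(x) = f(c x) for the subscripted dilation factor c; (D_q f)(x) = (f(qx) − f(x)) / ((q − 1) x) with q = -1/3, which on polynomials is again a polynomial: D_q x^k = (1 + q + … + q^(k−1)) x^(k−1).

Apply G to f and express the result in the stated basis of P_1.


the result is g(x) = -(28/9)x - 28/9

D_q f = -(14/9)x^2 - 1/3
θ D_q f = -(28/9)x^2
Δ θ D_q f = -(56/9)x - 28/9
S_{-1} (Δ ∘ θ) D_q f = (56/9)x - 28/9
S_{-1} S_{-1} (Δ ∘ θ) D_q f = -(56/9)x - 28/9
S_{1/2} S_{-1} S_{-1} (Δ ∘ θ) D_q f = -(28/9)x - 28/9


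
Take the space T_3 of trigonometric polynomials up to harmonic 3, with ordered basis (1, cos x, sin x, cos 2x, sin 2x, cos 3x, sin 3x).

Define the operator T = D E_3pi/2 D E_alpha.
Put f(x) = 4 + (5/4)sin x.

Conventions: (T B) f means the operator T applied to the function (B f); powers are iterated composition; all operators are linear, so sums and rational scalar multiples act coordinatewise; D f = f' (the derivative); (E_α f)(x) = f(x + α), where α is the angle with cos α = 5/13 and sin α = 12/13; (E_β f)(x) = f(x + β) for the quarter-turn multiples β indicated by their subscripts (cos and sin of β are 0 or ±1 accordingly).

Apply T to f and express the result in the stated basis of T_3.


E_alpha f = 4 + (15/13)cos x + (25/52)sin x
D E_alpha f = (25/52)cos x - (15/13)sin x
E_3pi/2 D E_alpha f = (15/13)cos x + (25/52)sin x
D E_3pi/2 D E_alpha f = (25/52)cos x - (15/13)sin x

the image equals g(x) = (25/52)cos x - (15/13)sin x


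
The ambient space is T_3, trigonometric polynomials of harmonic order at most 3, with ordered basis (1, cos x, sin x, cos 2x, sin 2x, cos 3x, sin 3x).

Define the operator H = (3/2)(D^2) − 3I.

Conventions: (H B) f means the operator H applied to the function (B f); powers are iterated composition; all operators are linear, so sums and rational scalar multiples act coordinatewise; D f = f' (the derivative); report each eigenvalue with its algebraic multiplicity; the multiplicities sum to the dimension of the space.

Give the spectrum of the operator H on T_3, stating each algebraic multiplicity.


λ = -33/2 (multiplicity 2), λ = -9 (multiplicity 2), λ = -9/2 (multiplicity 2), λ = -3 (multiplicity 1)

image of 1: -3
image of cos x: -(9/2)cos x
image of sin x: -(9/2)sin x
image of cos 2x: -9cos 2x
image of sin 2x: -9sin 2x
image of cos 3x: -(33/2)cos 3x
image of sin 3x: -(33/2)sin 3x
the matrix is diagonal; its diagonal is (-3, -9/2, -9/2, -9, -9, -33/2, -33/2)
for a triangular matrix the eigenvalues are the diagonal entries, with algebraic multiplicity their repetition count


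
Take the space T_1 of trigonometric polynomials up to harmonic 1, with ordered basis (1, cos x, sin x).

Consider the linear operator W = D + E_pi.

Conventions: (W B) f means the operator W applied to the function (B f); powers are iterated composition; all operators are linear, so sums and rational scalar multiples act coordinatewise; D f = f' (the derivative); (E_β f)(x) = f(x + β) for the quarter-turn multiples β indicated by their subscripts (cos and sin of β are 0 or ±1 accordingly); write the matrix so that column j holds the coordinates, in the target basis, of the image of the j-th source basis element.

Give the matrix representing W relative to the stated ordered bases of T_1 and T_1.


image of 1: 1
image of cos x: -cos x - sin x
image of sin x: cos x - sin x
each image's coordinates form column j of the matrix

the matrix is [[1, 0, 0]; [0, -1, 1]; [0, -1, -1]] (rows listed top to bottom)


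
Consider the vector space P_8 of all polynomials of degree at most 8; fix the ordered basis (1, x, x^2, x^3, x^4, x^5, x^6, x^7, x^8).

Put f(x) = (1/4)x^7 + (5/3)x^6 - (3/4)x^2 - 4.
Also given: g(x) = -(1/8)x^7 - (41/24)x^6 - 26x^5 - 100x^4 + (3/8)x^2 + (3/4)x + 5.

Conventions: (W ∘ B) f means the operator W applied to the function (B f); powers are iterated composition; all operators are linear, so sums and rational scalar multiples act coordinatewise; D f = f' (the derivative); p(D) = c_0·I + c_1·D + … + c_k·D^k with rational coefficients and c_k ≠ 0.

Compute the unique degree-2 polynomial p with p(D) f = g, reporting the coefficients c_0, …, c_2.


D^0 f = (1/4)x^7 + (5/3)x^6 - (3/4)x^2 - 4
D^1 f = (7/4)x^6 + 10x^5 - (3/2)x
D^2 f = (21/2)x^5 + 50x^4 - 3/2
matching coefficients of g against c_0 f + c_1 Df + … from the top degree down determines the c_i
solution: c_0 = -1/2, c_1 = -1/2, c_2 = -2

p(D) = -(1/2)·I − (1/2)·D − 2·D^2, i.e. c_0 = -1/2, c_1 = -1/2, c_2 = -2


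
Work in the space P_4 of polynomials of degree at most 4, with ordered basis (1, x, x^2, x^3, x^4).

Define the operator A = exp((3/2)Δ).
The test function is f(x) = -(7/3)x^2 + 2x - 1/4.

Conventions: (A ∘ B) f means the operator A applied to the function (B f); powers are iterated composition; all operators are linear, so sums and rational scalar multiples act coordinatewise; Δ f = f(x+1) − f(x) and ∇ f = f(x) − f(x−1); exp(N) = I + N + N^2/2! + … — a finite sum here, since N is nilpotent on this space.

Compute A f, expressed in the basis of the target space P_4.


order-1 term: -7x - 1/2
order-2 term: -21/4
the series for exp((3/2)Δ) f terminates at order 2
exp((3/2)Δ) f = -(7/3)x^2 - 5x - 6

the result is g(x) = -(7/3)x^2 - 5x - 6


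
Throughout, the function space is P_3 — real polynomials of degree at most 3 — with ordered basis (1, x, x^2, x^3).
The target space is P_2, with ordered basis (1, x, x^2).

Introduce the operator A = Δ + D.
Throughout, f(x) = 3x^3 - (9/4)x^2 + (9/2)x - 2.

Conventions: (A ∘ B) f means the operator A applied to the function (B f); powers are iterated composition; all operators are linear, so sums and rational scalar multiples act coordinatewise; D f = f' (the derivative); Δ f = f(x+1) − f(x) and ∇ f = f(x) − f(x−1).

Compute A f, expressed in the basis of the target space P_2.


Δ f = 9x^2 + (9/2)x + 21/4
D f = 9x^2 - (9/2)x + 9/2
(Δ + D) f = 18x^2 + 39/4

the result is g(x) = 18x^2 + 39/4


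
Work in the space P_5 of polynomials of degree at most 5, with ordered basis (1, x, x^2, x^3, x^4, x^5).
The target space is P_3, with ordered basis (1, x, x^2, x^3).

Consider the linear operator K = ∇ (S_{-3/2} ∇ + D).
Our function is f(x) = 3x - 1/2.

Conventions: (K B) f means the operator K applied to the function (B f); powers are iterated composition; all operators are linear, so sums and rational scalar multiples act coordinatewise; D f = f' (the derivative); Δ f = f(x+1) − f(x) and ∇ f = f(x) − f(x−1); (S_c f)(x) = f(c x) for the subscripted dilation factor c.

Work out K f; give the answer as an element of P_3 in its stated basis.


∇ f = 3
S_{-3/2} ∇ f = 3
D f = 3
(S_{-3/2} ∇ + D) f = 6
∇ (S_{-3/2} ∇ + D) f = 0

the image equals g(x) = 0


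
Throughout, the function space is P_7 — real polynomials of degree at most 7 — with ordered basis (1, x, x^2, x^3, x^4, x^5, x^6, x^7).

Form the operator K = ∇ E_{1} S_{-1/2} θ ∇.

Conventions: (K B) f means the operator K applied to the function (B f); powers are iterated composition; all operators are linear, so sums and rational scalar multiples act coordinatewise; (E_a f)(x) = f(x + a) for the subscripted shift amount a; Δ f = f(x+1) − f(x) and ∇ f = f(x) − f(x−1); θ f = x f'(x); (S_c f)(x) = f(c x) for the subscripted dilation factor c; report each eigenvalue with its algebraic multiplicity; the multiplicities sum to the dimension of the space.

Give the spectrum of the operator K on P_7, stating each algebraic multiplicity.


image of 1: 0
image of x: 0
image of x^2: -1
image of x^3: 3x + 3
image of x^4: -(9/2)x^2 - (21/2)x - 13/2
image of x^5: 5x^3 + (75/4)x^2 + (105/4)x + 25/2
image of x^6: -(75/16)x^4 - (195/8)x^3 - (435/8)x^2 - (915/16)x - 363/16
image of x^7: (63/16)x^5 + (105/4)x^4 + (1295/16)x^3 + (4305/32)x^2 + (3703/32)x + 637/16
the matrix is upper triangular; its diagonal is (0, 0, 0, 0, 0, 0, 0, 0)
for a triangular matrix the eigenvalues are the diagonal entries, with algebraic multiplicity their repetition count

λ = 0 (multiplicity 8)


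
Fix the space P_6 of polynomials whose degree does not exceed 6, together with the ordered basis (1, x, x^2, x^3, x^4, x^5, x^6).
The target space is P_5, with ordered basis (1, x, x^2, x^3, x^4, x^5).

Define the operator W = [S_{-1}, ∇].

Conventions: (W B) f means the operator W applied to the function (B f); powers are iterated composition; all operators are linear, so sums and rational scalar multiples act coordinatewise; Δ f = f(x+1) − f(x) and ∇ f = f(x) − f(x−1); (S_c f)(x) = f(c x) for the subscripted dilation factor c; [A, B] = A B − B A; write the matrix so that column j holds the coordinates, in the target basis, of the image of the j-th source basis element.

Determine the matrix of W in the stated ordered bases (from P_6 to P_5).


image of 1: 0
image of x: 2
image of x^2: -4x
image of x^3: 6x^2 + 2
image of x^4: -8x^3 - 8x
image of x^5: 10x^4 + 20x^2 + 2
image of x^6: -12x^5 - 40x^3 - 12x
each image's coordinates form column j of the matrix

the matrix is [[0, 2, 0, 2, 0, 2, 0]; [0, 0, -4, 0, -8, 0, -12]; [0, 0, 0, 6, 0, 20, 0]; [0, 0, 0, 0, -8, 0, -40]; [0, 0, 0, 0, 0, 10, 0]; [0, 0, 0, 0, 0, 0, -12]] (rows listed top to bottom)


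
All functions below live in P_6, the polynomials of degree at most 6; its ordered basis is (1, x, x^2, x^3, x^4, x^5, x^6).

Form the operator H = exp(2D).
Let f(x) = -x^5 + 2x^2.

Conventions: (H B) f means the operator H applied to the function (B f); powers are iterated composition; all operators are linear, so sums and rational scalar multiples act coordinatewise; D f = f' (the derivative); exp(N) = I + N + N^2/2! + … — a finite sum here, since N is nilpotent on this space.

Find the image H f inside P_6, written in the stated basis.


g(x) = -x^5 - 10x^4 - 40x^3 - 78x^2 - 72x - 24

order-1 term: -10x^4 + 8x
order-2 term: -40x^3 + 8
order-3 term: -80x^2
order-4 term: -80x
order-5 term: -32
the series for exp(2D) f terminates at order 5
exp(2D) f = -x^5 - 10x^4 - 40x^3 - 78x^2 - 72x - 24


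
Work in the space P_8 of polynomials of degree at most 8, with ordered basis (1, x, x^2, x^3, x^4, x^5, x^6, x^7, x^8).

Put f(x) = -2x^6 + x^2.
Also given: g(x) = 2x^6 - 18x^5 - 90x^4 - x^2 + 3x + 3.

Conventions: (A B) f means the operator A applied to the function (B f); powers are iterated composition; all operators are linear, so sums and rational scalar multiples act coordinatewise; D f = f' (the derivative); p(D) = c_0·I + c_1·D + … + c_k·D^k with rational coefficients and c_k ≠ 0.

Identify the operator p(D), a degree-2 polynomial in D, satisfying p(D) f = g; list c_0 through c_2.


c_0 = -1, c_1 = 3/2, c_2 = 3/2

D^0 f = -2x^6 + x^2
D^1 f = -12x^5 + 2x
D^2 f = -60x^4 + 2
matching coefficients of g against c_0 f + c_1 Df + … from the top degree down determines the c_i
solution: c_0 = -1, c_1 = 3/2, c_2 = 3/2


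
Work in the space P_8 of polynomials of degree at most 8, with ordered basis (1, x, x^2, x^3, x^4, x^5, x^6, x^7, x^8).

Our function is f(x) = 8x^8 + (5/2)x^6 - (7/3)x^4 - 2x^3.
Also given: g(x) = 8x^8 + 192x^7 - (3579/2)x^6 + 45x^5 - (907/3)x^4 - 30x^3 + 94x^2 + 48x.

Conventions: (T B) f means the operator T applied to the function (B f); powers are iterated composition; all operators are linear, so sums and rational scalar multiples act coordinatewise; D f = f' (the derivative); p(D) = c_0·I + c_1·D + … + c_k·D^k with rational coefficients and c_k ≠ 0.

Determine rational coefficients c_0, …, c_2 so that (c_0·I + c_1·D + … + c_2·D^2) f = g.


D^0 f = 8x^8 + (5/2)x^6 - (7/3)x^4 - 2x^3
D^1 f = 64x^7 + 15x^5 - (28/3)x^3 - 6x^2
D^2 f = 448x^6 + 75x^4 - 28x^2 - 12x
matching coefficients of g against c_0 f + c_1 Df + … from the top degree down determines the c_i
solution: c_0 = 1, c_1 = 3, c_2 = -4

c_0 = 1, c_1 = 3, c_2 = -4


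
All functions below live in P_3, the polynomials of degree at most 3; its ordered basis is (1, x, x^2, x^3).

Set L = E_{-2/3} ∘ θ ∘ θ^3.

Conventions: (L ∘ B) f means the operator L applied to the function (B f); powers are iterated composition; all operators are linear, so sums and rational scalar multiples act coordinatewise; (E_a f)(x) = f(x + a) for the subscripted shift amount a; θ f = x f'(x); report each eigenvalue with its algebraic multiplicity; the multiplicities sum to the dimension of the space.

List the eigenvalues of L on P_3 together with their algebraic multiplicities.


λ = 0 (multiplicity 1), λ = 1 (multiplicity 1), λ = 16 (multiplicity 1), λ = 81 (multiplicity 1)

image of 1: 0
image of x: x - 2/3
image of x^2: 16x^2 - (64/3)x + 64/9
image of x^3: 81x^3 - 162x^2 + 108x - 24
the matrix is upper triangular; its diagonal is (0, 1, 16, 81)
for a triangular matrix the eigenvalues are the diagonal entries, with algebraic multiplicity their repetition count


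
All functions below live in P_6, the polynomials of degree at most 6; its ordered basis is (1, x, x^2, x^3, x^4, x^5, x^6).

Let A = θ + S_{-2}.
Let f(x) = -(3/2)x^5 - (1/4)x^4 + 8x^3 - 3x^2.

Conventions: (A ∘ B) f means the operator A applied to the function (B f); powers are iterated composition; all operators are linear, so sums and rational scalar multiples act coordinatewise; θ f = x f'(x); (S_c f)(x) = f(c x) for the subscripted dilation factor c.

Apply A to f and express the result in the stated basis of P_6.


the image equals g(x) = (81/2)x^5 - 5x^4 - 40x^3 - 18x^2

θ f = -(15/2)x^5 - x^4 + 24x^3 - 6x^2
S_{-2} f = 48x^5 - 4x^4 - 64x^3 - 12x^2
(θ + S_{-2}) f = (81/2)x^5 - 5x^4 - 40x^3 - 18x^2


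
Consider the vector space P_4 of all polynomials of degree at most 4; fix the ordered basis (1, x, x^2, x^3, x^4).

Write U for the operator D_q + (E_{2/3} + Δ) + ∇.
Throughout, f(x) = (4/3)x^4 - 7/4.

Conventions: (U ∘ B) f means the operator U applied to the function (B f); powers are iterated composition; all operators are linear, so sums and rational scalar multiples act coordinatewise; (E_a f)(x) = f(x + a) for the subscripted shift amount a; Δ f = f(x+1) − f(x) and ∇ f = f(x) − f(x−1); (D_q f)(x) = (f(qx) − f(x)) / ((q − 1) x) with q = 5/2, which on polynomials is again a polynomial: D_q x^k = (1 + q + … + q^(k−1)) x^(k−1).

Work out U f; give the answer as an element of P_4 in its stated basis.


the result is g(x) = (4/3)x^4 + (865/18)x^3 + (32/9)x^2 + (992/81)x - 1445/972

D_q f = (203/6)x^3
E_{2/3} f = (4/3)x^4 + (32/9)x^3 + (32/9)x^2 + (128/81)x - 1445/972
Δ f = (16/3)x^3 + 8x^2 + (16/3)x + 4/3
(E_{2/3} + Δ) f = (4/3)x^4 + (80/9)x^3 + (104/9)x^2 + (560/81)x - 149/972
∇ f = (16/3)x^3 - 8x^2 + (16/3)x - 4/3
(D_q + (E_{2/3} + Δ) + ∇) f = (4/3)x^4 + (865/18)x^3 + (32/9)x^2 + (992/81)x - 1445/972


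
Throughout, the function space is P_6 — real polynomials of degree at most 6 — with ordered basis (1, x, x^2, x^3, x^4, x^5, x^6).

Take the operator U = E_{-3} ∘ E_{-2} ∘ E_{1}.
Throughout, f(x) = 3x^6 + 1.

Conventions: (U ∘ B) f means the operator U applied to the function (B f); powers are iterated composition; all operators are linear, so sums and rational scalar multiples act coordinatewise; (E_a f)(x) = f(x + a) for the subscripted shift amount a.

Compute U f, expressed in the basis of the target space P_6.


g(x) = 3x^6 - 72x^5 + 720x^4 - 3840x^3 + 11520x^2 - 18432x + 12289

E_{1} f = 3x^6 + 18x^5 + 45x^4 + 60x^3 + 45x^2 + 18x + 4
E_{-2} E_{1} f = 3x^6 - 18x^5 + 45x^4 - 60x^3 + 45x^2 - 18x + 4
E_{-3} E_{-2} E_{1} f = 3x^6 - 72x^5 + 720x^4 - 3840x^3 + 11520x^2 - 18432x + 12289


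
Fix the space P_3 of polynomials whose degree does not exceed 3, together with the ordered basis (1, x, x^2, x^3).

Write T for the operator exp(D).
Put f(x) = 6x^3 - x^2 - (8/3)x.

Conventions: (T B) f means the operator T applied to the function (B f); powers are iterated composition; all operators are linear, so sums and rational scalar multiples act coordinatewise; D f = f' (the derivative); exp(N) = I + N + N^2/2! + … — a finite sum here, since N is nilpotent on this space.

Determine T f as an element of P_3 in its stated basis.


the result is g(x) = 6x^3 + 17x^2 + (40/3)x + 7/3

order-1 term: 18x^2 - 2x - 8/3
order-2 term: 18x - 1
order-3 term: 6
the series for exp(D) f terminates at order 3
exp(D) f = 6x^3 + 17x^2 + (40/3)x + 7/3


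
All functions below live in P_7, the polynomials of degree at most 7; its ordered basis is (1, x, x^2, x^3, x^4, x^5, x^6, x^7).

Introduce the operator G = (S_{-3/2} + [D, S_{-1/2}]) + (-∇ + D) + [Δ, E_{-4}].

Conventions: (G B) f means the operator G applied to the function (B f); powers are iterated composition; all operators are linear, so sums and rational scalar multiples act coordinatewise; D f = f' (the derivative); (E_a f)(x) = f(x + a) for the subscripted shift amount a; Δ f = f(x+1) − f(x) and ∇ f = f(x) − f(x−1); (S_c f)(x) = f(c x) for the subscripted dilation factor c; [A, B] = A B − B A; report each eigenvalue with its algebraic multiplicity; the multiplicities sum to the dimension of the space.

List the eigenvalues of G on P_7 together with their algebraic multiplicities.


λ = -2187/128 (multiplicity 1), λ = -243/32 (multiplicity 1), λ = -27/8 (multiplicity 1), λ = -3/2 (multiplicity 1), λ = 1 (multiplicity 1), λ = 9/4 (multiplicity 1), λ = 81/16 (multiplicity 1), λ = 729/64 (multiplicity 1)

image of 1: 1
image of x: -(3/2)x - 3/2
image of x^2: (9/4)x^2 + (3/2)x + 1
image of x^3: -(27/8)x^3 - (9/8)x^2 + 3x - 1
image of x^4: (81/16)x^4 + (3/4)x^3 + 6x^2 - 4x + 1
image of x^5: -(243/32)x^5 - (15/32)x^4 + 10x^3 - 10x^2 + 5x - 1
image of x^6: (729/64)x^6 + (9/32)x^5 + 15x^4 - 20x^3 + 15x^2 - 6x + 1
image of x^7: -(2187/128)x^7 - (21/128)x^6 + 21x^5 - 35x^4 + 35x^3 - 21x^2 + 7x - 1
the matrix is upper triangular; its diagonal is (1, -3/2, 9/4, -27/8, 81/16, -243/32, 729/64, -2187/128)
for a triangular matrix the eigenvalues are the diagonal entries, with algebraic multiplicity their repetition count


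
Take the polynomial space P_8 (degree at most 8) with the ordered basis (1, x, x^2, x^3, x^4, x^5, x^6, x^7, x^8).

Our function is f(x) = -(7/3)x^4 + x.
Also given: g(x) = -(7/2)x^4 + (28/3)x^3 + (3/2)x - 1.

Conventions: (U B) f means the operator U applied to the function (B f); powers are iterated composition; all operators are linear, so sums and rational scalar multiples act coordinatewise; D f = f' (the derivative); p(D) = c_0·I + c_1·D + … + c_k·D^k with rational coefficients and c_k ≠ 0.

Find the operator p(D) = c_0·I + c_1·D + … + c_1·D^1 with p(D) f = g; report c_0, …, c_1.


p(D) = (3/2)·I − D, i.e. c_0 = 3/2, c_1 = -1

D^0 f = -(7/3)x^4 + x
D^1 f = -(28/3)x^3 + 1
matching coefficients of g against c_0 f + c_1 Df + … from the top degree down determines the c_i
solution: c_0 = 3/2, c_1 = -1


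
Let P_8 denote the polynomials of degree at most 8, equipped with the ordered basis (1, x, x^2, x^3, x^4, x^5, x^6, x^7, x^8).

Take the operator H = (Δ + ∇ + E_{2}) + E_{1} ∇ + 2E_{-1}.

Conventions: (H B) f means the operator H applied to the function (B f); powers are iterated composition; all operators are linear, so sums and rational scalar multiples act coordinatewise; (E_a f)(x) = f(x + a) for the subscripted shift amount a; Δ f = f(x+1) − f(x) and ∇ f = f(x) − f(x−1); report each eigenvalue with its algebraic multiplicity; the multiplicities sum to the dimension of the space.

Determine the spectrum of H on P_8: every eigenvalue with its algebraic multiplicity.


image of 1: 3
image of x: 3x + 3
image of x^2: 3x^2 + 6x + 7
image of x^3: 3x^3 + 9x^2 + 21x + 9
image of x^4: 3x^4 + 12x^3 + 42x^2 + 36x + 19
image of x^5: 3x^5 + 15x^4 + 70x^3 + 90x^2 + 95x + 33
image of x^6: 3x^6 + 18x^5 + 105x^4 + 180x^3 + 285x^2 + 198x + 67
image of x^7: 3x^7 + 21x^6 + 147x^5 + 315x^4 + 665x^3 + 693x^2 + 469x + 129
image of x^8: 3x^8 + 24x^7 + 196x^6 + 504x^5 + 1330x^4 + 1848x^3 + 1876x^2 + 1032x + 259
the matrix is upper triangular; its diagonal is (3, 3, 3, 3, 3, 3, 3, 3, 3)
for a triangular matrix the eigenvalues are the diagonal entries, with algebraic multiplicity their repetition count

λ = 3 (multiplicity 9)


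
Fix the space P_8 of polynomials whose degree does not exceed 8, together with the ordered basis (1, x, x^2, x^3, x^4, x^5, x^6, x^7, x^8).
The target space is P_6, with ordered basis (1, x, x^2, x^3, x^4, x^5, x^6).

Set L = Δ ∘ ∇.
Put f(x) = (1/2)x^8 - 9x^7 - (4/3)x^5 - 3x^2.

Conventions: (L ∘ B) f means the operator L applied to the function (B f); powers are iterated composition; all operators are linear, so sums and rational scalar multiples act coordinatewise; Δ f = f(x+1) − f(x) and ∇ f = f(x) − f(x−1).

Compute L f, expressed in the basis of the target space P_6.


∇ f = 4x^7 - 77x^6 + 217x^5 - (1070/3)x^4 + (1069/3)x^3 - (649/3)x^2 + (203/3)x - 47/6
Δ ∇ f = 28x^6 - 378x^5 + 70x^4 - (1970/3)x^3 + 28x^2 - (418/3)x - 5

g(x) = 28x^6 - 378x^5 + 70x^4 - (1970/3)x^3 + 28x^2 - (418/3)x - 5


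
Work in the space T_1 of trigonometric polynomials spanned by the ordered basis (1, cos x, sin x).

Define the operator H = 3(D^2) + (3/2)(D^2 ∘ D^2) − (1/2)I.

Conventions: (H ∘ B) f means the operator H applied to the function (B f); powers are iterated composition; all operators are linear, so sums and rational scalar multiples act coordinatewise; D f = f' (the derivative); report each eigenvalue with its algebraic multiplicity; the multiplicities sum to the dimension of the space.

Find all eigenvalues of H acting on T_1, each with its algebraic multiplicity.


image of 1: -1/2
image of cos x: -2cos x
image of sin x: -2sin x
the matrix is diagonal; its diagonal is (-1/2, -2, -2)
for a triangular matrix the eigenvalues are the diagonal entries, with algebraic multiplicity their repetition count

λ = -2 (multiplicity 2), λ = -1/2 (multiplicity 1)


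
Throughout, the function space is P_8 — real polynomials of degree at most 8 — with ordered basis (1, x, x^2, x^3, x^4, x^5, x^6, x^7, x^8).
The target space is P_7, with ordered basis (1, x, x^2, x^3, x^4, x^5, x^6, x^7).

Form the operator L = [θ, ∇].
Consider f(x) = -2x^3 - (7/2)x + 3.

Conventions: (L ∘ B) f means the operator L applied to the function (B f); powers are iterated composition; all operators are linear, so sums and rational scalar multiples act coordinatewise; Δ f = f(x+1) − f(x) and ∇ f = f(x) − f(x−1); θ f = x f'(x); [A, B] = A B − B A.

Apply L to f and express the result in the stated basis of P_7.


g(x) = 6x^2 - 12x + 19/2

∇ f = -6x^2 + 6x - 11/2
θ ∇ f = -12x^2 + 6x
θ f = -6x^3 - (7/2)x
∇ θ f = -18x^2 + 18x - 19/2
[θ, ∇] f = 6x^2 - 12x + 19/2


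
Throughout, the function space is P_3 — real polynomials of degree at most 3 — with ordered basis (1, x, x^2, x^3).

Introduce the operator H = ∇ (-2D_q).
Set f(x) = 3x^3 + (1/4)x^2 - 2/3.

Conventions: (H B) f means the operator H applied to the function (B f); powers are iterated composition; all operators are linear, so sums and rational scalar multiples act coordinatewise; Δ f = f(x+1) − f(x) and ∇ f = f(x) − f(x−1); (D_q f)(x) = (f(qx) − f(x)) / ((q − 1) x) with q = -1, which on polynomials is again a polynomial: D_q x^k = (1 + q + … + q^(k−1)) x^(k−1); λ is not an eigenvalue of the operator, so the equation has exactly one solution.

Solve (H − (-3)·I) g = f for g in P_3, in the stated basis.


g(x) = x^3 + (1/12)x^2 + (4/3)x - 8/9

write g with unknown coordinates in the stated basis and equate coefficients in (H − (-3)·I) g = f
solving from the highest basis element down gives g = x^3 + (1/12)x^2 + (4/3)x - 8/9
check: H g = -4x + 2
so H g − (-3)·g = 3x^3 + (1/4)x^2 - 2/3 = f ✓


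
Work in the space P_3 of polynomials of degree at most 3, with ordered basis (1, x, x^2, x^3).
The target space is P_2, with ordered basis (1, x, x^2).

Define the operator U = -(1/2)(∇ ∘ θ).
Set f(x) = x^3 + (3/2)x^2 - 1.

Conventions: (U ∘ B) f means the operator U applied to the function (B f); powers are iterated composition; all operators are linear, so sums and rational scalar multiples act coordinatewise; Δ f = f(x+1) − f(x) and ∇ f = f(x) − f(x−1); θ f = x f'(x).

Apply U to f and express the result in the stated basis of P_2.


θ f = 3x^3 + 3x^2
∇ θ f = 9x^2 - 3x
(-(1/2)(∇ ∘ θ)) f = -(9/2)x^2 + (3/2)x

the image equals g(x) = -(9/2)x^2 + (3/2)x


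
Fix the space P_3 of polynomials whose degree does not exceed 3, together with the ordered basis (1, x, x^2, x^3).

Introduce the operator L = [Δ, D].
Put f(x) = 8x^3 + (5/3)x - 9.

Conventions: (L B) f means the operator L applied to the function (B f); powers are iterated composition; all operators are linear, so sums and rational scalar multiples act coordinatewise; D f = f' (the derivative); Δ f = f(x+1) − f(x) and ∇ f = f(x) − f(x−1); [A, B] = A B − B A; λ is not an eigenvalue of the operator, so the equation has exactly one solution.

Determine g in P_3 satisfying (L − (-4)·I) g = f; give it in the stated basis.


the result is g(x) = 2x^3 + (5/12)x - 9/4

write g with unknown coordinates in the stated basis and equate coefficients in (L − (-4)·I) g = f
solving from the highest basis element down gives g = 2x^3 + (5/12)x - 9/4
check: L g = 0
so L g − (-4)·g = 8x^3 + (5/3)x - 9 = f ✓


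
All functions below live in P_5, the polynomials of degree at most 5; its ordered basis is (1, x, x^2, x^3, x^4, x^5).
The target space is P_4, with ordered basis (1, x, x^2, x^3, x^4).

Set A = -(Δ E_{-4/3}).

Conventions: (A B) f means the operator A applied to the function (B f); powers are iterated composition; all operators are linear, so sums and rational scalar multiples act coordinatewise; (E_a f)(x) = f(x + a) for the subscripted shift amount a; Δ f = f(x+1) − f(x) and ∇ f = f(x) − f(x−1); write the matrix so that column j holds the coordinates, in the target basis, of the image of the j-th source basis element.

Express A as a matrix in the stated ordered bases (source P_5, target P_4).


the matrix is [[0, -1, 5/3, -7/3, 85/27, -341/81]; [0, 0, -2, 5, -28/3, 425/27]; [0, 0, 0, -3, 10, -70/3]; [0, 0, 0, 0, -4, 50/3]; [0, 0, 0, 0, 0, -5]] (rows listed top to bottom)

image of 1: 0
image of x: -1
image of x^2: -2x + 5/3
image of x^3: -3x^2 + 5x - 7/3
image of x^4: -4x^3 + 10x^2 - (28/3)x + 85/27
image of x^5: -5x^4 + (50/3)x^3 - (70/3)x^2 + (425/27)x - 341/81
each image's coordinates form column j of the matrix


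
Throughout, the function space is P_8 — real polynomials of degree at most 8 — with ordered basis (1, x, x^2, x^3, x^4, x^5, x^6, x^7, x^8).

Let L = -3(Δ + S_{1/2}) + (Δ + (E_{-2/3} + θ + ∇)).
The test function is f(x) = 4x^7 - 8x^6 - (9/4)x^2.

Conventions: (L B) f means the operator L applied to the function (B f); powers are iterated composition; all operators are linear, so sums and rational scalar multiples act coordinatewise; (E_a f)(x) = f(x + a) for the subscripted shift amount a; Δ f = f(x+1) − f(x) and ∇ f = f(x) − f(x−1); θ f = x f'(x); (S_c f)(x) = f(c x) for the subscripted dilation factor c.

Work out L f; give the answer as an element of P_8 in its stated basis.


g(x) = (1021/32)x^7 - (2455/24)x^6 - (404/3)x^5 + (3380/27)x^4 - (14980/81)x^3 + (306079/1296)x^2 - (28753/1458)x + 217069/8748

Δ f = 28x^6 + 36x^5 + 20x^4 - 20x^3 - 36x^2 - (49/2)x - 25/4
S_{1/2} f = (1/32)x^7 - (1/8)x^6 - (9/16)x^2
(Δ + S_{1/2}) f = (1/32)x^7 + (223/8)x^6 + 36x^5 + 20x^4 - 20x^3 - (585/16)x^2 - (49/2)x - 25/4
(-3(Δ + S_{1/2})) f = -(3/32)x^7 - (669/8)x^6 - 108x^5 - 60x^4 + 60x^3 + (1755/16)x^2 + (147/2)x + 75/4
Δ f = 28x^6 + 36x^5 + 20x^4 - 20x^3 - 36x^2 - (49/2)x - 25/4
E_{-2/3} f = 4x^7 - (80/3)x^6 + (208/3)x^5 - (2560/27)x^4 + (6080/81)x^3 - (11993/324)x^2 + (8587/729)x - 4235/2187
θ f = 28x^7 - 48x^6 - (9/2)x^2
∇ f = 28x^6 - 132x^5 + 260x^4 - 300x^3 + 204x^2 - (161/2)x + 57/4
(E_{-2/3} + θ + ∇) f = 32x^7 - (140/3)x^6 - (188/3)x^5 + (4460/27)x^4 - (18220/81)x^3 + (52645/324)x^2 - (100195/1458)x + 107719/8748
(Δ + (E_{-2/3} + θ + ∇)) f = 32x^7 - (56/3)x^6 - (80/3)x^5 + (5000/27)x^4 - (19840/81)x^3 + (40981/324)x^2 - (67958/729)x + 13261/2187
(-3(Δ + S_{1/2}) + (Δ + (E_{-2/3} + θ + ∇))) f = (1021/32)x^7 - (2455/24)x^6 - (404/3)x^5 + (3380/27)x^4 - (14980/81)x^3 + (306079/1296)x^2 - (28753/1458)x + 217069/8748


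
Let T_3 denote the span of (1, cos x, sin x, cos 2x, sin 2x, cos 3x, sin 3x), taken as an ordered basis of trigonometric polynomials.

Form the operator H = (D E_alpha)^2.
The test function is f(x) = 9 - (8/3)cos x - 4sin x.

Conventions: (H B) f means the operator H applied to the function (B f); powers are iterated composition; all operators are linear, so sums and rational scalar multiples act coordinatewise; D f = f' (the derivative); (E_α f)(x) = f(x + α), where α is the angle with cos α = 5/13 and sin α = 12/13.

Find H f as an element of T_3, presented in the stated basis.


g(x) = (488/507)cos x - (796/169)sin x

E_alpha f = 9 - (184/39)cos x + (12/13)sin x
D E_alpha f = (12/13)cos x + (184/39)sin x
E_alpha (D E_alpha) f = (796/169)cos x + (488/507)sin x
D E_alpha (D E_alpha) f = (488/507)cos x - (796/169)sin x


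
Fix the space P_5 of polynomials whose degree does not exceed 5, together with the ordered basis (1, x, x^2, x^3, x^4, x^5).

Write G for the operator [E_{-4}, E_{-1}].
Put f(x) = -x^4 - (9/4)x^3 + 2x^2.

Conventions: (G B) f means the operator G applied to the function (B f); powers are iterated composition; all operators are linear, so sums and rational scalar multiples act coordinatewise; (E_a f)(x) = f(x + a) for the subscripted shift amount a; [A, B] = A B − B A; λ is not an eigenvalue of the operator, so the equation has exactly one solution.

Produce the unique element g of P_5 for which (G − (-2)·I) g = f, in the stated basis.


write g with unknown coordinates in the stated basis and equate coefficients in (G − (-2)·I) g = f
solving from the highest basis element down gives g = -(1/2)x^4 - (9/8)x^3 + x^2
check: G g = 0
so G g − (-2)·g = -x^4 - (9/4)x^3 + 2x^2 = f ✓

g(x) = -(1/2)x^4 - (9/8)x^3 + x^2


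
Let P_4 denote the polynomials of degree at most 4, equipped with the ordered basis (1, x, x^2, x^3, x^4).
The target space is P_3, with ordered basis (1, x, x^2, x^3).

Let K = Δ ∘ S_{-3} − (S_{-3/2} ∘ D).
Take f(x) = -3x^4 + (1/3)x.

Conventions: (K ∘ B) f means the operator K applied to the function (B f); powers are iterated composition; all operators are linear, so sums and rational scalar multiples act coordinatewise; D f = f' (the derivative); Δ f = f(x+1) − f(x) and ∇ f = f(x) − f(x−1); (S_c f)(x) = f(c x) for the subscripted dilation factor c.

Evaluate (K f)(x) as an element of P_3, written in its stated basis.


the result is g(x) = -(2025/2)x^3 - 1458x^2 - 972x - 733/3

S_{-3} f = -243x^4 - x
Δ S_{-3} f = -972x^3 - 1458x^2 - 972x - 244
D f = -12x^3 + 1/3
S_{-3/2} D f = (81/2)x^3 + 1/3
(-(S_{-3/2} ∘ D)) f = -(81/2)x^3 - 1/3
(Δ ∘ S_{-3} − (S_{-3/2} ∘ D)) f = -(2025/2)x^3 - 1458x^2 - 972x - 733/3


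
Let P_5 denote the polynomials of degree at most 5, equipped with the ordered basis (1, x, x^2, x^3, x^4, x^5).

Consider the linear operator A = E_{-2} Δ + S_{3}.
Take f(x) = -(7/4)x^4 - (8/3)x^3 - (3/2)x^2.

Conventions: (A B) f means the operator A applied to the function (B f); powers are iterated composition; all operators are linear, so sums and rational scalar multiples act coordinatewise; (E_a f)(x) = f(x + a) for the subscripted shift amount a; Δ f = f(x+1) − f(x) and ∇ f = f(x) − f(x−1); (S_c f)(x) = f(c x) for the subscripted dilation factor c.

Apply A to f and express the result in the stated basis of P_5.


the result is g(x) = -(567/4)x^4 - 79x^3 + 10x^2 - 28x + 145/12

Δ f = -7x^3 - (37/2)x^2 - 18x - 71/12
E_{-2} Δ f = -7x^3 + (47/2)x^2 - 28x + 145/12
S_{3} f = -(567/4)x^4 - 72x^3 - (27/2)x^2
(E_{-2} Δ + S_{3}) f = -(567/4)x^4 - 79x^3 + 10x^2 - 28x + 145/12


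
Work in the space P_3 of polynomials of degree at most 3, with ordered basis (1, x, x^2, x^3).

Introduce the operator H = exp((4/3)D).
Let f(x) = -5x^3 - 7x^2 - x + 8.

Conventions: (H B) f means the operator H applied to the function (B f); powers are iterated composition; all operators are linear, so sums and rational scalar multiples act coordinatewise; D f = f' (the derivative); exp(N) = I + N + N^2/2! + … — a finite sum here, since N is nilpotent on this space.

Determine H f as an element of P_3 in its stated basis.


order-1 term: -20x^2 - (56/3)x - 4/3
order-2 term: -(80/3)x - 112/9
order-3 term: -320/27
the series for exp((4/3)D) f terminates at order 3
exp((4/3)D) f = -5x^3 - 27x^2 - (139/3)x - 476/27

g(x) = -5x^3 - 27x^2 - (139/3)x - 476/27


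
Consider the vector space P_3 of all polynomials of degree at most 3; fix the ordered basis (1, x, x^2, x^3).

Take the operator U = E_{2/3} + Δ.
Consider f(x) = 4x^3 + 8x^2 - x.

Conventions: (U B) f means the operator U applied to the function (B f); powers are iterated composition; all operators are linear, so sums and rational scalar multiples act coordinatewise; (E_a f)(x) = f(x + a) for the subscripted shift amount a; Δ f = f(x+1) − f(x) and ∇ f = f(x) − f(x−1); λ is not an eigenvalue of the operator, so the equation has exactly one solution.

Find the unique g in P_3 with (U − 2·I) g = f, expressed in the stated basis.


the result is g(x) = -4x^3 - 28x^2 - (329/3)x - 6167/27

write g with unknown coordinates in the stated basis and equate coefficients in (U − 2·I) g = f
solving from the highest basis element down gives g = -4x^3 - 28x^2 - (329/3)x - 6167/27
check: U g = -4x^3 - 48x^2 - (661/3)x - 12334/27
so U g − 2·g = 4x^3 + 8x^2 - x = f ✓


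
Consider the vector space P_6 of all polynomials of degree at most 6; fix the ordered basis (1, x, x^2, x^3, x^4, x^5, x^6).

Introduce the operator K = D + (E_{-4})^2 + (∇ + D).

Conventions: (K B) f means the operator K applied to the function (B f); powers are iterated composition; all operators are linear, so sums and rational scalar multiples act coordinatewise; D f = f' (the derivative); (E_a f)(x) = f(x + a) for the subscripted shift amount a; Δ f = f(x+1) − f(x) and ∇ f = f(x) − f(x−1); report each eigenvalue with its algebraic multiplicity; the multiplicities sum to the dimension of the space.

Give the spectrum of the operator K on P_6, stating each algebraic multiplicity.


λ = 1 (multiplicity 7)

image of 1: 1
image of x: x - 5
image of x^2: x^2 - 10x + 63
image of x^3: x^3 - 15x^2 + 189x - 511
image of x^4: x^4 - 20x^3 + 378x^2 - 2044x + 4095
image of x^5: x^5 - 25x^4 + 630x^3 - 5110x^2 + 20475x - 32767
image of x^6: x^6 - 30x^5 + 945x^4 - 10220x^3 + 61425x^2 - 196602x + 262143
the matrix is upper triangular; its diagonal is (1, 1, 1, 1, 1, 1, 1)
for a triangular matrix the eigenvalues are the diagonal entries, with algebraic multiplicity their repetition count


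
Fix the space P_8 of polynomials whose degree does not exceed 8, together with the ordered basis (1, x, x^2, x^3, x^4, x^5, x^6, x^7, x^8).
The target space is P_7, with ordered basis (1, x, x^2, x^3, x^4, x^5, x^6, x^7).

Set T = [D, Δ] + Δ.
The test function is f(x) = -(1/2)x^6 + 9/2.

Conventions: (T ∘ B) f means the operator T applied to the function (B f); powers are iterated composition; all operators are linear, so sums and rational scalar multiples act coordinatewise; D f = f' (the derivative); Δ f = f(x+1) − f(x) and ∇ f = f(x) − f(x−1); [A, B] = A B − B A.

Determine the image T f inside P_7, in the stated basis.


the result is g(x) = -3x^5 - (15/2)x^4 - 10x^3 - (15/2)x^2 - 3x - 1/2

Δ f = -3x^5 - (15/2)x^4 - 10x^3 - (15/2)x^2 - 3x - 1/2
D Δ f = -15x^4 - 30x^3 - 30x^2 - 15x - 3
D f = -3x^5
Δ D f = -15x^4 - 30x^3 - 30x^2 - 15x - 3
[D, Δ] f = 0
Δ f = -3x^5 - (15/2)x^4 - 10x^3 - (15/2)x^2 - 3x - 1/2
([D, Δ] + Δ) f = -3x^5 - (15/2)x^4 - 10x^3 - (15/2)x^2 - 3x - 1/2


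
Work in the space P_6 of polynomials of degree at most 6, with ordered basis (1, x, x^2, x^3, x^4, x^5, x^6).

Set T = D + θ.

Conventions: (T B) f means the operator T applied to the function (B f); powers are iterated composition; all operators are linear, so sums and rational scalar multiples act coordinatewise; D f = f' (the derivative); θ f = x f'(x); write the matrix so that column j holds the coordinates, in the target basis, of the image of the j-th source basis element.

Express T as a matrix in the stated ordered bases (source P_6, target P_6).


image of 1: 0
image of x: x + 1
image of x^2: 2x^2 + 2x
image of x^3: 3x^3 + 3x^2
image of x^4: 4x^4 + 4x^3
image of x^5: 5x^5 + 5x^4
image of x^6: 6x^6 + 6x^5
each image's coordinates form column j of the matrix

the matrix is [[0, 1, 0, 0, 0, 0, 0]; [0, 1, 2, 0, 0, 0, 0]; [0, 0, 2, 3, 0, 0, 0]; [0, 0, 0, 3, 4, 0, 0]; [0, 0, 0, 0, 4, 5, 0]; [0, 0, 0, 0, 0, 5, 6]; [0, 0, 0, 0, 0, 0, 6]] (rows listed top to bottom)


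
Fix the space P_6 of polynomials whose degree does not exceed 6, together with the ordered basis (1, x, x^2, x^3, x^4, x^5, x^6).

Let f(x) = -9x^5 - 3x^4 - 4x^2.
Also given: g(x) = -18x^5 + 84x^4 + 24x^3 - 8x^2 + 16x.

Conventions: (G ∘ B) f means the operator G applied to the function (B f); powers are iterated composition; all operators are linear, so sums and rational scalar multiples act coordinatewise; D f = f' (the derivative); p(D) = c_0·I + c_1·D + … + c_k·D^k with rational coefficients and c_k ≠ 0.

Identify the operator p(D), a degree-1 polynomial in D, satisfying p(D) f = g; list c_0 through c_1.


D^0 f = -9x^5 - 3x^4 - 4x^2
D^1 f = -45x^4 - 12x^3 - 8x
matching coefficients of g against c_0 f + c_1 Df + … from the top degree down determines the c_i
solution: c_0 = 2, c_1 = -2

p(D) = 2·I − 2·D, i.e. c_0 = 2, c_1 = -2
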